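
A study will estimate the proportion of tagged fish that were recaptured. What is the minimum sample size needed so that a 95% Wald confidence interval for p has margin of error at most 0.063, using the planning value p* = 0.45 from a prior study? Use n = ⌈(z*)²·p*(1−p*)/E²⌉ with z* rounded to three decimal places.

n = 240

The 95% critical value is z* = 1.960.
p*(1−p*) = 0.2475.
(z*)²·p*(1−p*)/E² = 3.841600·0.2475/0.003969 = 239.556.
⌈239.556⌉ = 240.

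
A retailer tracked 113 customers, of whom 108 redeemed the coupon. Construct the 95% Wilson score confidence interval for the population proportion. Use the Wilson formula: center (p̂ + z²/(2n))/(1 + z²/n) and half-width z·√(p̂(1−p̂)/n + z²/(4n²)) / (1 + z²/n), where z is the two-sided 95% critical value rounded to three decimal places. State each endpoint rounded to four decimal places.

Here p̂ = 108/113 = 0.95575 and z = 1.960 (z² = 3.841600).
1 + z²/n = 1.033996.
Center = (0.95575 + 0.016998)/1.033996 = 0.94077.
Radicand: p̂(1−p̂)/n + z²/(4n²) = 0.000374247 + 0.000075213 = 0.000449460.
Half-width = z·√(radicand)/denom = 1.960·0.021200/1.033996 = 0.04019.
Interval: 0.94077 ± 0.04019 → (0.9006, 0.9810).

(0.9006, 0.9810)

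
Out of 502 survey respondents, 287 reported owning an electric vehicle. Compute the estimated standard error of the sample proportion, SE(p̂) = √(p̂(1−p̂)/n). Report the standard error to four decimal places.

SE = 0.0221

The sample proportion is 287/502 = 0.57171.
p̂(1−p̂) = 0.244858.
SE = √(0.244858/502) = 0.0221.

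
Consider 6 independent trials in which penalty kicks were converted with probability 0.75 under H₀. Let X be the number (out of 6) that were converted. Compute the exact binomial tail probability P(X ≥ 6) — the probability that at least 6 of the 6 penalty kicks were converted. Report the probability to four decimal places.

P = 0.1780

X is binomial with n = 6 and p = 0.75.
P(X ≥ 6) = C(6,6)·0.75^6·0.25^0.
= 0.177979 = 0.1780.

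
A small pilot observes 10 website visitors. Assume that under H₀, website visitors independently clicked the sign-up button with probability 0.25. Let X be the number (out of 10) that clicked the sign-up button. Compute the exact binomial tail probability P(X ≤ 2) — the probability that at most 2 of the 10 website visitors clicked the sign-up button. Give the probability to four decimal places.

P = 0.5256

X ~ Binomial(n=10, p=0.25).
P(X ≤ 2) = C(10,0)·0.25^0·0.75^10 + C(10,1)·0.25^1·0.75^9 + C(10,2)·0.25^2·0.75^8.
= 0.056314 + 0.187712 + 0.281568 = 0.5256.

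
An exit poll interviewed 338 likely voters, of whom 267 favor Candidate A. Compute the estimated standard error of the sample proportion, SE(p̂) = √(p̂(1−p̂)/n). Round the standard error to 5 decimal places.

With x = 267 successes in n = 338, p̂ = 0.78994.
p̂(1−p̂) = 0.78994·0.21006 = 0.165935.
SE = √(0.165935/338) = 0.02216.

SE = 0.02216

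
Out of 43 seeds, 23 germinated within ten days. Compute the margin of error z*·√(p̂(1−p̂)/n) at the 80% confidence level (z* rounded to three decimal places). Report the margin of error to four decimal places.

ME = 0.0975

The sample proportion is 23/43 = 0.53488.
SE(p̂) = √(0.53488·0.46512/43) = 0.076063.
The 80% critical value is z* = 1.282.
ME = 1.282·0.076063 = 0.0975.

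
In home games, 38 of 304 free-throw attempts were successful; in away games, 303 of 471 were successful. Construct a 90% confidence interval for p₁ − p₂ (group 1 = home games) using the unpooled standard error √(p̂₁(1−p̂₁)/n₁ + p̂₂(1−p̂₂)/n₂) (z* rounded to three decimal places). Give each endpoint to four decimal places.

(-0.5662, -0.4704)

p̂₁ = 0.12500, p̂₂ = 0.64331, so the observed difference is -0.51831.
SE = √(0.000359786 + 0.000487180) = √0.000846966 = 0.029103.
z* = 1.645 at the 90% level. Margin of error = 0.04787.
Interval: -0.51831 ± 0.04787 → (-0.5662, -0.4704).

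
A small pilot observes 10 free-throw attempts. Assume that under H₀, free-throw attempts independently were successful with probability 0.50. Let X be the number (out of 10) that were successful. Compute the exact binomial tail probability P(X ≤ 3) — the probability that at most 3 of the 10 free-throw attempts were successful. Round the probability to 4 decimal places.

X is binomial with n = 10 and p = 0.50.
P(X ≤ 3) = C(10,0)·0.50^0·0.50^10 + C(10,1)·0.50^1·0.50^9 + C(10,2)·0.50^2·0.50^8 + C(10,3)·0.50^3·0.50^7.
= 0.000977 + 0.009766 + 0.043945 + 0.117188 = 0.1719.

P = 0.1719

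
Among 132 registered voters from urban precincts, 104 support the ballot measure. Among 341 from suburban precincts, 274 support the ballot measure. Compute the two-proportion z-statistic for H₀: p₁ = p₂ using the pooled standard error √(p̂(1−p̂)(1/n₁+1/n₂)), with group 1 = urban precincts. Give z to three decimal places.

z = -0.381

Sample proportions: p̂₁ = 104/132 = 0.78788 and p̂₂ = 274/341 = 0.80352.
Pooled p̂ = (104+274)/(132+341) = 378/473 = 0.79915.
Pooled SE = √[0.1605067·0.01050831] ≈ 0.041069.
z = (p̂₁ − p̂₂)/SE = (0.78788 − 0.80352)/0.041069 = -0.01564/0.041069 = -0.381.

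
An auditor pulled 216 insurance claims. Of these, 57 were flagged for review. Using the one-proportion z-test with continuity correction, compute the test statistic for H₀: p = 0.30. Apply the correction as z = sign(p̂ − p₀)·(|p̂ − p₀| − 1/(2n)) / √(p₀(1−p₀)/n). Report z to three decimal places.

The sample proportion is 57/216 = 0.26389. p̂ − p₀ = -0.036111.
1/(2n) = 0.002315.
Corrected numerator: |-0.036111| − 0.002315 = 0.033796.
Under H₀, SE = √(p₀(1−p₀)/n) = √(0.30·0.70/216) = √0.000972222 = 0.031180.
z = (−)0.033796/0.031180 = -1.084.

z = -1.084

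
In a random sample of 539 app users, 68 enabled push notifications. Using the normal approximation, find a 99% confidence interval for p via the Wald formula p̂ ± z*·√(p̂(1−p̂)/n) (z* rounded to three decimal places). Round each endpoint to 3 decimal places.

(0.089, 0.163)

The sample proportion is 68/539 = 0.12616.
SE(p̂) = √(0.12616·0.87384/539) = 0.014302.
z* = 2.576 at the 99% level.
Margin = 2.576·0.014302 = 0.03684.
So the interval runs from 0.089 to 0.163.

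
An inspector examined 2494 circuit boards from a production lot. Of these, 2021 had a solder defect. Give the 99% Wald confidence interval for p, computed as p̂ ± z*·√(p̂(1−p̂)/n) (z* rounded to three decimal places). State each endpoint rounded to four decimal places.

(0.7901, 0.8306)

p̂ = 2021/2494 = 0.81034.
SE(p̂) = √(0.81034·0.18966/2494) = 0.007850.
For 99% confidence, z* = 2.576.
Margin = 2.576·0.007850 = 0.02022.
Interval: 0.81034 ± 0.02022 → (0.7901, 0.8306).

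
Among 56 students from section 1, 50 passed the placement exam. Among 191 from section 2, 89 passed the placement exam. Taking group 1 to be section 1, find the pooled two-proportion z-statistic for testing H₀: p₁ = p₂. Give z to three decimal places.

Sample proportions: p̂₁ = 50/56 = 0.89286 and p̂₂ = 89/191 = 0.46597.
Pooling: p̂ = 139/247 = 0.56275.
SE = √[p̂(1−p̂)(1/n₁+1/n₂)] = √[0.56275·0.43725·(1/56+1/191)] ≈ 0.075381.
z = 0.42689/0.075381 = 5.663.

z = 5.663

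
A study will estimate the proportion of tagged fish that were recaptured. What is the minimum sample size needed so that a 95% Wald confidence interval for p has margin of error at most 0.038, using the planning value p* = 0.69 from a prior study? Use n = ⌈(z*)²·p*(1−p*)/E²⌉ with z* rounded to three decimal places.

n = 570

The 95% critical value is z* = 1.960.
p*(1−p*) = 0.69·0.31 = 0.2139.
(z*)²·p*(1−p*)/E² = 3.841600·0.2139/0.001444 = 569.057.
Rounding up, n = 570.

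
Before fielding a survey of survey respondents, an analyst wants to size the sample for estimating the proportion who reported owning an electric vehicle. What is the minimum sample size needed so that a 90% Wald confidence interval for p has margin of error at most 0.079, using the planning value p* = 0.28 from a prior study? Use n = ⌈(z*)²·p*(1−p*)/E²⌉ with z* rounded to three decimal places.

For 90% confidence, z* = 1.645.
p*(1−p*) = 0.28·0.72 = 0.2016.
Required n before rounding: 2.706025 × 0.2016 / 0.079² = 87.411.
⌈87.411⌉ = 88.

n = 88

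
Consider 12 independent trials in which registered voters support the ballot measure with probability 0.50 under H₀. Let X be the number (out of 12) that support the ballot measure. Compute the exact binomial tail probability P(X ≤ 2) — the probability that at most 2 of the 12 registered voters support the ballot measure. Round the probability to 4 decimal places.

X ~ Binomial(n=12, p=0.50).
P(X ≤ 2) = C(12,0)·0.50^0·0.50^12 + C(12,1)·0.50^1·0.50^11 + C(12,2)·0.50^2·0.50^10.
= 0.000244 + 0.002930 + 0.016113 = 0.0193.

P = 0.0193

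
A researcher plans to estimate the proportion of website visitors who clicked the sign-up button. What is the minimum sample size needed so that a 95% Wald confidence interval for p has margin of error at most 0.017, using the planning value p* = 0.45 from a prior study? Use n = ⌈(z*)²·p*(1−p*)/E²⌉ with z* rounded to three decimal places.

For 95% confidence, z* = 1.960.
p*(1−p*) = 0.2475.
Required n before rounding: 3.841600 × 0.2475 / 0.017² = 3289.952.
⌈3289.952⌉ = 3290.

n = 3290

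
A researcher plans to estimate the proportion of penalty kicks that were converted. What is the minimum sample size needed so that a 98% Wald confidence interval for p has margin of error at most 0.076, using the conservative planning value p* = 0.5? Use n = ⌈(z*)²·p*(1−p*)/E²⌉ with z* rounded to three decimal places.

n = 235

z* = 2.326 at the 98% level.
p*(1−p*) = 0.2500.
(z*)²·p*(1−p*)/E² = 5.410276·0.2500/0.005776 = 234.171.
⌈234.171⌉ = 235.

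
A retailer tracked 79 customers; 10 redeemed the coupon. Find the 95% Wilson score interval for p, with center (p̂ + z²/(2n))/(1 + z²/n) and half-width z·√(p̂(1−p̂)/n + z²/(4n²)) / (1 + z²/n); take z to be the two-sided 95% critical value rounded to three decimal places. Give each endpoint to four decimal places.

(0.0702, 0.2176)

p̂ = 10/79 = 0.12658; z = 1.960, so z² = 3.841600.
1 + z²/n = 1.048628.
Adjusted center: (0.12658 + z²/(2n))/1.048628 = 0.14390.
Radicand: p̂(1−p̂)/n + z²/(4n²) = 0.001399484 + 0.000153886 = 0.001553370.
Half-width = z·√(radicand)/denom = 1.960·0.039413/1.048628 = 0.07367.
So the interval runs from 0.0702 to 0.2176.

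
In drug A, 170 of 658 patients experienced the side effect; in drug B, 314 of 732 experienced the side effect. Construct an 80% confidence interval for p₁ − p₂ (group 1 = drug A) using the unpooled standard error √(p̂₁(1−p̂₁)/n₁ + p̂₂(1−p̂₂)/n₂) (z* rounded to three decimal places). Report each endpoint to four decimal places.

p̂₁ = 0.25836, p̂₂ = 0.42896, so the observed difference is -0.17060.
SE = √(0.000291200 + 0.000334636) = √0.000625836 = 0.025017.
The 80% critical value is z* = 1.282. Margin of error = 0.03207.
CI: -0.17060 ± 0.03207 = (-0.2027, -0.1385).

(-0.2027, -0.1385)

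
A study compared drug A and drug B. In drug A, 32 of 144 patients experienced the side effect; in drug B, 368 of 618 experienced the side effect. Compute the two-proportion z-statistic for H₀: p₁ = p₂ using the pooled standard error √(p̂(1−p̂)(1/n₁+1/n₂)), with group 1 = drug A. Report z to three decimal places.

z = -8.077

p̂₁ = 32/144 = 0.22222, p̂₂ = 368/618 = 0.59547.
Pooled p̂ = (32+368)/(144+618) = 400/762 = 0.52493.
Pooled SE = √[0.2493783·0.00856257] ≈ 0.046210.
z = -0.37325/0.046210 = -8.077.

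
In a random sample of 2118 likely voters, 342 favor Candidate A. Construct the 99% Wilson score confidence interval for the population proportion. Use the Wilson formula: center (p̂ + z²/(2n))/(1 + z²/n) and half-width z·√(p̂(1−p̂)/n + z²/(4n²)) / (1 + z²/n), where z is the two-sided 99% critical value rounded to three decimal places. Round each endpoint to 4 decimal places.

(0.1419, 0.1831)

p̂ = 342/2118 = 0.16147; z = 2.576, so z² = 6.635776.
Denominator 1 + z²/n = 1 + 6.635776/2118 = 1.003133.
Center = (0.16147 + 0.001567)/1.003133 = 0.16253.
Radicand: p̂(1−p̂)/n + z²/(4n²) = 0.000063928 + 0.000000370 = 0.000064298.
Half-width = z·√(radicand)/denom = 2.576·0.008019/1.003133 = 0.02059.
CI: 0.16253 ± 0.02059 = (0.1419, 0.1831).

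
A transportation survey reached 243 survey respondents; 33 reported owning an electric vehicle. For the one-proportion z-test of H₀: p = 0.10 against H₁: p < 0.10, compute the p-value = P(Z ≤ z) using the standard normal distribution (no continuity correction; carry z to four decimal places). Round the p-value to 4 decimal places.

p̂ = 33/243 = 0.13580.
Null standard error: √(0.10·0.90/243) = √0.000370370 = 0.019245.
Test statistic (full precision, shown to 4 dp): z = (33/243 − 0.10)/SE₀ ≈ 1.8604.
p-value = P(Z ≤ z) with z = 1.8604 → 0.9686.

p-value = 0.9686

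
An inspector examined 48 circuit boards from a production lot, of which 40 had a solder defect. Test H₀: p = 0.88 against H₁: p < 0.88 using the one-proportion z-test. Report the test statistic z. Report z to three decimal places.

z = -0.995

Sample proportion p̂ = 40/48 = 0.83333.
Under H₀, SE = √(p₀(1−p₀)/n) = √(0.88·0.12/48) = √0.002200000 = 0.046904.
z = (0.83333 − 0.88)/0.046904 = -0.04667/0.046904 = -0.995.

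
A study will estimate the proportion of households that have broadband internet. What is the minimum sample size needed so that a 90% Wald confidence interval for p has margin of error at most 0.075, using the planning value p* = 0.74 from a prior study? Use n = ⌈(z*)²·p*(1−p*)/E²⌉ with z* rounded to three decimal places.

For 90% confidence, z* = 1.645.
p*(1−p*) = 0.1924.
Required n before rounding: 2.706025 × 0.1924 / 0.075² = 92.558.
⌈92.558⌉ = 93.

n = 93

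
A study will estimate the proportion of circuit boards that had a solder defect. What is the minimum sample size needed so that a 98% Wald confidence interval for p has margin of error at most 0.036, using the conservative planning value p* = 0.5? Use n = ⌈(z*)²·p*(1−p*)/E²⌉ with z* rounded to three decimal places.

n = 1044

z* = 2.326 at the 98% level.
p*(1−p*) = 0.50·0.50 = 0.2500.
Required n before rounding: 5.410276 × 0.2500 / 0.036² = 1043.649.
Rounding up, n = 1044.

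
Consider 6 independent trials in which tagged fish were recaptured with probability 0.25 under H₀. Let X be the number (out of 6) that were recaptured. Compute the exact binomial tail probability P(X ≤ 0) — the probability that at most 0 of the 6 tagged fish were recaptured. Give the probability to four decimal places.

X is binomial with n = 6 and p = 0.25.
P(X ≤ 0) = C(6,0)·0.25^0·0.75^6.
= 0.177979 = 0.1780.

P = 0.1780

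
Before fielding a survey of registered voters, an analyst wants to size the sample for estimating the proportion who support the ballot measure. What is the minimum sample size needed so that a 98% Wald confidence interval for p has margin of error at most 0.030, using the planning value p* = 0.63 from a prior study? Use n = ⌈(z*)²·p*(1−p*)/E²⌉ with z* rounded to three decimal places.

n = 1402

The 98% critical value is z* = 2.326.
p*(1−p*) = 0.2331.
Required n before rounding: 5.410276 × 0.2331 / 0.030² = 1401.261.
Rounding up, n = 1402.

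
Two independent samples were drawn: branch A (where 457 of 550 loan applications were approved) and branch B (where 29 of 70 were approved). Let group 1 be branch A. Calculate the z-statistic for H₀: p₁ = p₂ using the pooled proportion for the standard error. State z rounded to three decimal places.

p̂₁ = 457/550 = 0.83091, p̂₂ = 29/70 = 0.41429.
Pooling: p̂ = 486/620 = 0.78387.
SE = √[p̂(1−p̂)(1/n₁+1/n₂)] = √[0.78387·0.21613·(1/550+1/70)] ≈ 0.052233.
z = 0.41662/0.052233 = 7.976.

z = 7.976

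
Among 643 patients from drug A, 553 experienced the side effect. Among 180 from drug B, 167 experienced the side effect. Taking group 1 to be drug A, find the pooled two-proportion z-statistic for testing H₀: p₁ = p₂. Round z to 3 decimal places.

p̂₁ = 553/643 = 0.86003, p̂₂ = 167/180 = 0.92778.
Pooling: p̂ = 720/823 = 0.87485.
Pooled SE = √[0.1094889·0.00711077] ≈ 0.027903.
z = -0.06775/0.027903 = -2.428.

z = -2.428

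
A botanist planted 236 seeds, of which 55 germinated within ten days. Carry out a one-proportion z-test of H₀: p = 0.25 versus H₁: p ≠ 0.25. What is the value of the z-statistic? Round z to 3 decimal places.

z = -0.601

p̂ = 55/236 = 0.23305.
Null standard error: √(0.25·0.75/236) = √0.000794492 = 0.028187.
Test statistic: z = -0.01695/0.028187 = -0.601.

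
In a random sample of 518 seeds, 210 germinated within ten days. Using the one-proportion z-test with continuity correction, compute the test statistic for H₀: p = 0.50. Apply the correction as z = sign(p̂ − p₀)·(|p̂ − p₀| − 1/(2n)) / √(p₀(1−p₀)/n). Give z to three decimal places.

With x = 210 successes in n = 518, p̂ = 0.40541. p̂ − p₀ = -0.094595.
Continuity correction 1/(2n) = 1/1036 = 0.000965.
Corrected numerator: |-0.094595| − 0.000965 = 0.093630.
Null standard error: √(0.50·0.50/518) = √0.000482625 = 0.021969.
z = −0.093630/0.021969 = -4.262.

z = -4.262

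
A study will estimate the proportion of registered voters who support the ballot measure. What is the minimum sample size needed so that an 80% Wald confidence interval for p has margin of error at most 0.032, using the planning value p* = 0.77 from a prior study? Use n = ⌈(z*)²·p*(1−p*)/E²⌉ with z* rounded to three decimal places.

For 80% confidence, z* = 1.282.
p*(1−p*) = 0.1771.
(z*)²·p*(1−p*)/E² = 1.643524·0.1771/0.001024 = 284.246.
⌈284.246⌉ = 285.

n = 285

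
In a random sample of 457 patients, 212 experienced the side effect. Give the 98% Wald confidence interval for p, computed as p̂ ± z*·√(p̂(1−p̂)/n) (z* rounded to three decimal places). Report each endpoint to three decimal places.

(0.410, 0.518)

p̂ = 212/457 = 0.46389.
Standard error of p̂: √(0.248696/457) = √0.000544193 = 0.023328.
The 98% critical value is z* = 2.326.
Margin = 2.326·0.023328 = 0.05426.
So the interval runs from 0.410 to 0.518.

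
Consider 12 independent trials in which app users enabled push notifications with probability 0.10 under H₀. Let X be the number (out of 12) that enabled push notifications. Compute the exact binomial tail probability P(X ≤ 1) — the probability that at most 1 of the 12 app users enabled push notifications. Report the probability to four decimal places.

P = 0.6590

X is binomial with n = 12 and p = 0.10.
P(X ≤ 1) = C(12,0)·0.10^0·0.90^12 + C(12,1)·0.10^1·0.90^11.
= 0.282430 + 0.376573 = 0.6590.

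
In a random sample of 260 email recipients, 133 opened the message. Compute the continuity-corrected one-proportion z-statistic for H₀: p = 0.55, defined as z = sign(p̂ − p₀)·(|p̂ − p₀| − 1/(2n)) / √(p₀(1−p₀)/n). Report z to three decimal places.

z = -1.184

The sample proportion is 133/260 = 0.51154. p̂ − p₀ = -0.038462.
1/(2n) = 0.001923.
Corrected numerator: |-0.038462| − 0.001923 = 0.036539.
SE₀ = √(0.55·0.45/260) = 0.030853.
z = −0.036539/0.030853 = -1.184.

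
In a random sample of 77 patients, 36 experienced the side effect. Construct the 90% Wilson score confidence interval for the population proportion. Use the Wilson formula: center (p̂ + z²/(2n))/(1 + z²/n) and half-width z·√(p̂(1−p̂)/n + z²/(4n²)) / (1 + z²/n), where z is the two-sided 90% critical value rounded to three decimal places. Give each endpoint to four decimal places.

(0.3767, 0.5606)

Here p̂ = 36/77 = 0.46753 and z = 1.645 (z² = 2.706025).
1 + z²/n = 1.035143.
Center = (0.46753 + 0.017572)/1.035143 = 0.46863.
Radicand: p̂(1−p̂)/n + z²/(4n²) = 0.003233063 + 0.000114101 = 0.003347164.
Half-width = 1.645·√0.003347164/1.035143 = 0.09194.
Interval: 0.46863 ± 0.09194 → (0.3767, 0.5606).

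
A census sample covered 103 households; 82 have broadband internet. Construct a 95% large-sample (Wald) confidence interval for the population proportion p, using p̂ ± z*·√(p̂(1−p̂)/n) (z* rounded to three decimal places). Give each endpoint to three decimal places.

With x = 82 successes in n = 103, p̂ = 0.79612.
SE(p̂) = √(0.79612·0.20388/103) = 0.039697.
For 95% confidence, z* = 1.960.
Margin of error: 1.960 × 0.039697 = 0.07781.
So the interval runs from 0.718 to 0.874.

(0.718, 0.874)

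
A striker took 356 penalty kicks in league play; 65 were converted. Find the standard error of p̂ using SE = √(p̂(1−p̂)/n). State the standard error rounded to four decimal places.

SE = 0.0205

The sample proportion is 65/356 = 0.18258.
p̂(1−p̂) = 0.18258·0.81742 = 0.149245.
SE = √(0.149245/356) = √0.000419228 = 0.0205.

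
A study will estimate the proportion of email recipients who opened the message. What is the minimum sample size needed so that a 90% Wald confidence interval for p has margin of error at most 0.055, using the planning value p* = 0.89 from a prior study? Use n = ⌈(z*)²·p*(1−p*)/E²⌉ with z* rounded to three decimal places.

z* = 1.645 at the 90% level.
p*(1−p*) = 0.0979.
Required n before rounding: 2.706025 × 0.0979 / 0.055² = 87.577.
Rounding up, n = 88.

n = 88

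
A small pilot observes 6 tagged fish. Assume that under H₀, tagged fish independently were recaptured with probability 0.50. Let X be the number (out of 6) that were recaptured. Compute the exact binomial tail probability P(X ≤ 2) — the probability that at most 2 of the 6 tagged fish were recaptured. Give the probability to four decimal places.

X is binomial with n = 6 and p = 0.50.
P(X ≤ 2) = C(6,0)·0.50^0·0.50^6 + C(6,1)·0.50^1·0.50^5 + C(6,2)·0.50^2·0.50^4.
= 0.015625 + 0.093750 + 0.234375 = 0.3438.

P = 0.3438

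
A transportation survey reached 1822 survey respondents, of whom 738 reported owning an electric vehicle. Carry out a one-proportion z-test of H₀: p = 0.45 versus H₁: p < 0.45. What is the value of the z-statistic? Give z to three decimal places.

z = -3.857

p̂ = 738/1822 = 0.40505.
Null standard error: √(0.45·0.55/1822) = √0.000135840 = 0.011655.
z = (0.40505 − 0.45)/0.011655 = -0.04495/0.011655 = -3.857.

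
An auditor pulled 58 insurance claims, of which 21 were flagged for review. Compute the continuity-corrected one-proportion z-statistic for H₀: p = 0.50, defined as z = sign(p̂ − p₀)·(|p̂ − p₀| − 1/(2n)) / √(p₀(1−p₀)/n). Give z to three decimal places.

z = -1.970

Sample proportion p̂ = 21/58 = 0.36207. p̂ − p₀ = -0.137931.
1/(2n) = 0.008621.
Corrected numerator: |-0.137931| − 0.008621 = 0.129310.
Null standard error: √(0.50·0.50/58) = √0.004310345 = 0.065653.
z = (−)0.129310/0.065653 = -1.970.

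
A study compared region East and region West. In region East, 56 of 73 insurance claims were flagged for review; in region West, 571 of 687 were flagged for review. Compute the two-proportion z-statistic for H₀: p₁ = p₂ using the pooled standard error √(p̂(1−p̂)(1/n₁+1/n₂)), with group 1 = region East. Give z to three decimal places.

p̂₁ = 56/73 = 0.76712, p̂₂ = 571/687 = 0.83115.
Pooling: p̂ = 627/760 = 0.82500.
SE = √[p̂(1−p̂)(1/n₁+1/n₂)] = √[0.82500·0.17500·(1/73+1/687)] ≈ 0.046775.
z = (p̂₁ − p̂₂)/SE = (0.76712 − 0.83115)/0.046775 = -0.06403/0.046775 = -1.369.

z = -1.369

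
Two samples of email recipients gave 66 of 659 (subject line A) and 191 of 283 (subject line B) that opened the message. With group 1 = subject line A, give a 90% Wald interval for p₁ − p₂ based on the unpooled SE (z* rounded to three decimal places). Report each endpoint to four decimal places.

p̂₁ = 0.10015, p̂₂ = 0.67491, so the observed difference is -0.57476.
SE = √(0.000136755 + 0.000775286) = √0.000912041 = 0.030200.
The 90% critical value is z* = 1.645. Margin of error = 0.04968.
CI: -0.57476 ± 0.04968 = (-0.6244, -0.5251).

(-0.6244, -0.5251)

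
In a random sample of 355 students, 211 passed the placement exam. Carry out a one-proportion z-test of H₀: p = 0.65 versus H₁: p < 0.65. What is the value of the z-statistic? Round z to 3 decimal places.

z = -2.198

Sample proportion p̂ = 211/355 = 0.59437.
SE₀ = √(0.65·0.35/355) = 0.025315.
Test statistic: z = -0.05563/0.025315 = -2.198.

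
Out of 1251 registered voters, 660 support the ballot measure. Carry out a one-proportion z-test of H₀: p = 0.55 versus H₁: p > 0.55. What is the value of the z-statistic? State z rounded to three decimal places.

With x = 660 successes in n = 1251, p̂ = 0.52758.
Under H₀, SE = √(p₀(1−p₀)/n) = √(0.55·0.45/1251) = √0.000197842 = 0.014066.
z = (0.52758 − 0.55)/0.014066 = -0.02242/0.014066 = -1.594.

z = -1.594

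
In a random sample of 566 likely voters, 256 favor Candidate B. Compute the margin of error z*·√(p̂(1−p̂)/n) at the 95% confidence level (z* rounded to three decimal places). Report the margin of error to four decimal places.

ME = 0.0410

Sample proportion p̂ = 256/566 = 0.45230.
Standard error of p̂: √(0.247724/566) = √0.000437676 = 0.020921.
z* = 1.960 at the 95% level.
ME = 1.960·0.020921 = 0.0410.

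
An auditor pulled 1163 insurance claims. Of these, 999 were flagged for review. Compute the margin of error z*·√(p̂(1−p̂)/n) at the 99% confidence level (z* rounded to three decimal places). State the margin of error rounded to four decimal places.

The sample proportion is 999/1163 = 0.85899.
SE(p̂) = √(0.85899·0.14101/1163) = 0.010206.
For 99% confidence, z* = 2.576.
So ME = 0.0263.

ME = 0.0263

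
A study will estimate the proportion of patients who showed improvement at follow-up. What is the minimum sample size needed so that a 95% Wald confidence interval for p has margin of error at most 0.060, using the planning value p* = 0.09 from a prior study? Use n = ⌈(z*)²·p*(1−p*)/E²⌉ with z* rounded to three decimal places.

n = 88

For 95% confidence, z* = 1.960.
p*(1−p*) = 0.09·0.91 = 0.0819.
(z*)²·p*(1−p*)/E² = 3.841600·0.0819/0.003600 = 87.396.
⌈87.396⌉ = 88.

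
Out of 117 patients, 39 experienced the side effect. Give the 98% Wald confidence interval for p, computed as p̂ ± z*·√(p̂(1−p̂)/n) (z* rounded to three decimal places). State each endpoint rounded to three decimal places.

The sample proportion is 39/117 = 0.33333.
Standard error of p̂: √(0.222222/117) = √0.001899335 = 0.043581.
The 98% critical value is z* = 2.326.
Margin = 2.326·0.043581 = 0.10137.
So the interval runs from 0.232 to 0.435.

(0.232, 0.435)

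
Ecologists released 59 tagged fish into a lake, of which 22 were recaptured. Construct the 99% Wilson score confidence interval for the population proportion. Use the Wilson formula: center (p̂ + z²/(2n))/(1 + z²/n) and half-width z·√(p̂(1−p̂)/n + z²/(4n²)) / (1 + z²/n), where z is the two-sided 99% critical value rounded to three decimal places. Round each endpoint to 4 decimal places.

p̂ = 22/59 = 0.37288; z = 2.576, so z² = 6.635776.
1 + z²/n = 1.112471.
Center = (0.37288 + 0.056235)/1.112471 = 0.38573.
Radicand: p̂(1−p̂)/n + z²/(4n²) = 0.003963404 + 0.000476571 = 0.004439975.
Half-width = 2.576·√0.004439975/1.112471 = 0.15429.
So the interval runs from 0.2314 to 0.5400.

(0.2314, 0.5400)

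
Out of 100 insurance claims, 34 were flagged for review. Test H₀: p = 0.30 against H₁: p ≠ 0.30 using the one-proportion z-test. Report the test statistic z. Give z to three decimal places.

Sample proportion p̂ = 34/100 = 0.34000.
Under H₀, SE = √(p₀(1−p₀)/n) = √(0.30·0.70/100) = √0.002100000 = 0.045826.
z = (p̂ − p₀)/SE = (0.34000 − 0.30)/0.045826 = 0.873.

z = 0.873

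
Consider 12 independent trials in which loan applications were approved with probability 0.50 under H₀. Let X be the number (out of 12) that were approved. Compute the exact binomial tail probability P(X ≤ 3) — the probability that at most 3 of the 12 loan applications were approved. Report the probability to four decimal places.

X ~ Binomial(n=12, p=0.50).
P(X ≤ 3) = C(12,0)·0.50^0·0.50^12 + C(12,1)·0.50^1·0.50^11 + C(12,2)·0.50^2·0.50^10 + C(12,3)·0.50^3·0.50^9.
= 0.000244 + 0.002930 + 0.016113 + 0.053711 = 0.0730.

P = 0.0730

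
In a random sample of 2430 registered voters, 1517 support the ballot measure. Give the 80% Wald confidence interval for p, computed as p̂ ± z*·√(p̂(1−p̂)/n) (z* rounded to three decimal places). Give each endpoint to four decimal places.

(0.6117, 0.6369)

With x = 1517 successes in n = 2430, p̂ = 0.62428.
SE(p̂) = √(0.62428·0.37572/2430) = 0.009825.
The 80% critical value is z* = 1.282.
Margin of error: 1.282 × 0.009825 = 0.01260.
Interval: 0.62428 ± 0.01260 → (0.6117, 0.6369).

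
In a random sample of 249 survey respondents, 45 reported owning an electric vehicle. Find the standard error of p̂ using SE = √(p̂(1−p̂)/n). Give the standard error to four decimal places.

SE = 0.0244

p̂ = 45/249 = 0.18072.
p̂(1−p̂) = 0.18072·0.81928 = 0.148060.
SE = √(0.148060/249) = 0.0244.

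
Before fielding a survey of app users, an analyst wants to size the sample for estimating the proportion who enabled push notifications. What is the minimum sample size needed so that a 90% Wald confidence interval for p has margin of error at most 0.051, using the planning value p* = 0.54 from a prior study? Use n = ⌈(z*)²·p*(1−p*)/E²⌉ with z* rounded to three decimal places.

The 90% critical value is z* = 1.645.
p*(1−p*) = 0.2484.
(z*)²·p*(1−p*)/E² = 2.706025·0.2484/0.002601 = 258.430.
⌈258.430⌉ = 259.

n = 259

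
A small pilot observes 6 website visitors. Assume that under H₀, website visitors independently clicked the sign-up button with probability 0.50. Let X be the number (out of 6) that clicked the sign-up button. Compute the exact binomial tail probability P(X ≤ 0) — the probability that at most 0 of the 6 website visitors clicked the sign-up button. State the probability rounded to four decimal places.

P = 0.0156

X is binomial with n = 6 and p = 0.50.
P(X ≤ 0) = C(6,0)·0.50^0·0.50^6.
= 0.015625 = 0.0156.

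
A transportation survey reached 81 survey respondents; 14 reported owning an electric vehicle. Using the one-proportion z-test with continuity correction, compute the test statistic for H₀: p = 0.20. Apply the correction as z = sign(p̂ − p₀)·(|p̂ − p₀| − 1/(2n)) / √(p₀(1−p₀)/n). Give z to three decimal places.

Sample proportion p̂ = 14/81 = 0.17284. p̂ − p₀ = -0.027160.
1/(2n) = 0.006173.
Corrected numerator: |-0.027160| − 0.006173 = 0.020987.
Under H₀, SE = √(p₀(1−p₀)/n) = √(0.20·0.80/81) = √0.001975309 = 0.044444.
z = (−)0.020987/0.044444 = -0.472.

z = -0.472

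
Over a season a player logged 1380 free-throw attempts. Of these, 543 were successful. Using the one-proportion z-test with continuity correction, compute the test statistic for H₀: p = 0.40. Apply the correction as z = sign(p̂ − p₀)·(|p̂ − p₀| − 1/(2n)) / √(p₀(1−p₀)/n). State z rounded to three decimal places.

p̂ = 543/1380 = 0.39348. p̂ − p₀ = -0.006522.
1/(2n) = 0.000362.
Corrected numerator: |-0.006522| − 0.000362 = 0.006160.
Under H₀, SE = √(p₀(1−p₀)/n) = √(0.40·0.60/1380) = √0.000173913 = 0.013188.
z = (−)0.006160/0.013188 = -0.467.

z = -0.467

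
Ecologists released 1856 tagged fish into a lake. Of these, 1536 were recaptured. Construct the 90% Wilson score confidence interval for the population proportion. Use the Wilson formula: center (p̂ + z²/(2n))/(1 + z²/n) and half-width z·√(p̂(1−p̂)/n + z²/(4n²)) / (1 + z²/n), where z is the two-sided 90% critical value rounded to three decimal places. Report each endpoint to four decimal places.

(0.8127, 0.8415)

Here p̂ = 1536/1856 = 0.82759 and z = 1.645 (z² = 2.706025).
1 + z²/n = 1.001458.
Center = (0.82759 + 0.000729)/1.001458 = 0.82711.
Radicand: p̂(1−p̂)/n + z²/(4n²) = 0.000076879 + 0.000000196 = 0.000077075.
Half-width = 1.645·√0.000077075/1.001458 = 0.01442.
CI: 0.82711 ± 0.01442 = (0.8127, 0.8415).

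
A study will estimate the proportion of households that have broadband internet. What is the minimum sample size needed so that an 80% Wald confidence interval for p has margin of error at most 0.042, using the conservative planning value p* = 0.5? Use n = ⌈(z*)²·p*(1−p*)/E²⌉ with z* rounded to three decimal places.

n = 233

z* = 1.282 at the 80% level.
p*(1−p*) = 0.2500.
(z*)²·p*(1−p*)/E² = 1.643524·0.2500/0.001764 = 232.926.
Rounding up, n = 233.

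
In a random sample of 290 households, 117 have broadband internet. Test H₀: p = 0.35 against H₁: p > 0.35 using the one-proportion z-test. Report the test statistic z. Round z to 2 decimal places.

p̂ = 117/290 = 0.40345.
Null standard error: √(0.35·0.65/290) = √0.000784483 = 0.028009.
Test statistic: z = 0.05345/0.028009 = 1.91.

z = 1.91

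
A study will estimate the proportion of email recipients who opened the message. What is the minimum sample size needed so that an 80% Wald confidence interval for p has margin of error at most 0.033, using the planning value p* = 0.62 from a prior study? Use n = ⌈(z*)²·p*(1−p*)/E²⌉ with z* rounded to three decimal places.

n = 356

For 80% confidence, z* = 1.282.
p*(1−p*) = 0.2356.
Required n before rounding: 1.643524 × 0.2356 / 0.033² = 355.569.
⌈355.569⌉ = 356.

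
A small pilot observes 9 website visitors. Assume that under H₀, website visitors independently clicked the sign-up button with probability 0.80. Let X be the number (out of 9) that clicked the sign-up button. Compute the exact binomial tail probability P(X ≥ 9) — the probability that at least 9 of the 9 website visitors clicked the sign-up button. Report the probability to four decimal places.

P = 0.1342

X is binomial with n = 9 and p = 0.80.
P(X ≥ 9) = C(9,9)·0.80^9·0.20^0.
= 0.134218 = 0.1342.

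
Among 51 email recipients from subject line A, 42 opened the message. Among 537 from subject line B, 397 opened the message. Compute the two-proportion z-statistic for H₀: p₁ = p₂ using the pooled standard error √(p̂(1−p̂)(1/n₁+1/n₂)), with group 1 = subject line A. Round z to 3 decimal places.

p̂₁ = 42/51 = 0.82353, p̂₂ = 397/537 = 0.73929.
Pooling: p̂ = 439/588 = 0.74660.
SE = √[p̂(1−p̂)(1/n₁+1/n₂)] = √[0.74660·0.25340·(1/51+1/537)] ≈ 0.063733.
z = (p̂₁ − p̂₂)/SE = (0.82353 − 0.73929)/0.063733 = 0.08424/0.063733 = 1.322.

z = 1.322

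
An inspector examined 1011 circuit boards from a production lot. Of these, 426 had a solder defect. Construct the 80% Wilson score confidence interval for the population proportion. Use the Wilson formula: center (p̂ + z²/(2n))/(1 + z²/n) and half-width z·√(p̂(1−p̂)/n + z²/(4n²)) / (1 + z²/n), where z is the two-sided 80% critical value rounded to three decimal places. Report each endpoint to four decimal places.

(0.4016, 0.4414)

Here p̂ = 426/1011 = 0.42136 and z = 1.282 (z² = 1.643524).
Denominator 1 + z²/n = 1 + 1.643524/1011 = 1.001626.
Center = (0.42136 + 0.000813)/1.001626 = 0.42149.
Radicand: p̂(1−p̂)/n + z²/(4n²) = 0.000241164 + 0.000000402 = 0.000241566.
Half-width = 1.282·√0.000241566/1.001626 = 0.01989.
CI: 0.42149 ± 0.01989 = (0.4016, 0.4414).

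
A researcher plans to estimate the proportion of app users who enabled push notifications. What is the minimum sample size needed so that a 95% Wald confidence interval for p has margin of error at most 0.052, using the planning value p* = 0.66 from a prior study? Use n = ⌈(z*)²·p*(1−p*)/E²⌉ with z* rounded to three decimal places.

n = 319

The 95% critical value is z* = 1.960.
p*(1−p*) = 0.2244.
(z*)²·p*(1−p*)/E² = 3.841600·0.2244/0.002704 = 318.807.
⌈318.807⌉ = 319.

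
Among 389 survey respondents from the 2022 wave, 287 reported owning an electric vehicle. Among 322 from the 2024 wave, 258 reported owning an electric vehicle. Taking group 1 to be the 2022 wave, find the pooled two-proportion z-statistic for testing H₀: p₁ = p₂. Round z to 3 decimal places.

z = -1.991

p̂₁ = 287/389 = 0.73779, p̂₂ = 258/322 = 0.80124.
Pooled p̂ = (287+258)/(389+322) = 545/711 = 0.76653.
SE = √[p̂(1−p̂)(1/n₁+1/n₂)] = √[0.76653·0.23347·(1/389+1/322)] ≈ 0.031872.
z = (p̂₁ − p̂₂)/SE = (0.73779 − 0.80124)/0.031872 = -0.06345/0.031872 = -1.991.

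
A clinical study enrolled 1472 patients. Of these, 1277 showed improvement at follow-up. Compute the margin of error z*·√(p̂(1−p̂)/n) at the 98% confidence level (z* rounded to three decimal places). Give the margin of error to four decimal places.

ME = 0.0206

With x = 1277 successes in n = 1472, p̂ = 0.86753.
SE = √(p̂(1−p̂)/n) = √(0.114924/1472) = 0.008836.
The 98% critical value is z* = 2.326.
Margin of error = z*·SE = 2.326 × 0.008836 = 0.0206.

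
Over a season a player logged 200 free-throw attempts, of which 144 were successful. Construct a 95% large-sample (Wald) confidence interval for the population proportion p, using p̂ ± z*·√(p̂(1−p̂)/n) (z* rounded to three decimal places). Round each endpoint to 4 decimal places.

With x = 144 successes in n = 200, p̂ = 0.72000.
Standard error of p̂: √(0.201600/200) = √0.001008000 = 0.031749.
z* = 1.960 at the 95% level.
Margin = 1.960·0.031749 = 0.06223.
Interval: 0.72000 ± 0.06223 → (0.6578, 0.7822).

(0.6578, 0.7822)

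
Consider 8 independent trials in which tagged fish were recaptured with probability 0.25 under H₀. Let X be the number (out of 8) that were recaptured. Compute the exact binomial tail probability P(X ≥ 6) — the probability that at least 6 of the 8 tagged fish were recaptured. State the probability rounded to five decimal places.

P = 0.00423

X ~ Binomial(n=8, p=0.25).
P(X ≥ 6) = C(8,6)·0.25^6·0.75^2 + C(8,7)·0.25^7·0.75^1 + C(8,8)·0.25^8·0.75^0.
= 0.003845 + 0.000366 + 0.000015 = 0.00423.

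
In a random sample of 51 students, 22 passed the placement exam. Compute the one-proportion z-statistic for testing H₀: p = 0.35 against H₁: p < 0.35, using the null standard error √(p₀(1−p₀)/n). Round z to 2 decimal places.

With x = 22 successes in n = 51, p̂ = 0.43137.
Under H₀, SE = √(p₀(1−p₀)/n) = √(0.35·0.65/51) = √0.004460784 = 0.066789.
z = (p̂ − p₀)/SE = (0.43137 − 0.35)/0.066789 = 1.22.

z = 1.22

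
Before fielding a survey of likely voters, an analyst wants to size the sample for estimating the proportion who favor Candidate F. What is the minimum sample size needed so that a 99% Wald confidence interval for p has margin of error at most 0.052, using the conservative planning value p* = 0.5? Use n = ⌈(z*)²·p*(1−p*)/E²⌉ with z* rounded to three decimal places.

n = 614

For 99% confidence, z* = 2.576.
p*(1−p*) = 0.2500.
Required n before rounding: 6.635776 × 0.2500 / 0.052² = 613.515.
Rounding up, n = 614.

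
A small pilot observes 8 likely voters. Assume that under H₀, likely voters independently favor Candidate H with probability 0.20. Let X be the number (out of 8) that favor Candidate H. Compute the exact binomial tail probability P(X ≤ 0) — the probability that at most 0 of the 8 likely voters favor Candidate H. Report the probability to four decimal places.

X ~ Binomial(n=8, p=0.20).
P(X ≤ 0) = C(8,0)·0.20^0·0.80^8.
= 0.167772 = 0.1678.

P = 0.1678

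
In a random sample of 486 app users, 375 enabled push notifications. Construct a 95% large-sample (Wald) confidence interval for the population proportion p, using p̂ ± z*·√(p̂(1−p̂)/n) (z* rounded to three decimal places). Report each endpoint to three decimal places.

(0.734, 0.809)

With x = 375 successes in n = 486, p̂ = 0.77160.
SE(p̂) = √(0.77160·0.22840/486) = 0.019042.
The 95% critical value is z* = 1.960.
Margin = 1.960·0.019042 = 0.03732.
So the interval runs from 0.734 to 0.809.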